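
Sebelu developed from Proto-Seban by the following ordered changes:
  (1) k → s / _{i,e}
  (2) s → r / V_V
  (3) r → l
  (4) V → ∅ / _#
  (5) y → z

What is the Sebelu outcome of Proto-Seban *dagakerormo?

Sebelu: *dagakerormo
  dagakerormo → dagaserormo   [palatalisation]
  dagaserormo → dagarerormo   [rhotacism]
  dagarerormo → dagalelolmo   [unconditioned shift]
  dagalelolmo → dagalelolm   [apocope]
  dagalelolm (rule 5 does not apply)
  giving Sebelu dagalelolm.

dagalelolm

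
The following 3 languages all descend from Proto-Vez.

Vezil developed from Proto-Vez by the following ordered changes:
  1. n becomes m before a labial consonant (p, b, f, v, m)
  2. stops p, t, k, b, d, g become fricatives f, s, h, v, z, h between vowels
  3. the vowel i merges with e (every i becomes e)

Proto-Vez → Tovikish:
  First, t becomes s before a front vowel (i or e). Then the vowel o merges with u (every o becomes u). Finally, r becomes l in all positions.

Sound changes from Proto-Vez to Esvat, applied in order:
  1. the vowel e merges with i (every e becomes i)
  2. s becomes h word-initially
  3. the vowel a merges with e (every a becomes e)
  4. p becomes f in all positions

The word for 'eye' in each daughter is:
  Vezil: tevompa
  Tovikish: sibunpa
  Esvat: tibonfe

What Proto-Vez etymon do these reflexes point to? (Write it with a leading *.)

Position 2: Vezil has e, Tovikish has i, Esvat has i. Tovikish preserves i here (none of its changes turn any other segment into i), so the proto-segment is *i.
Position 1: Vezil has t, Tovikish has s, Esvat has t. Vezil preserves t here (none of its changes turn any other segment into t), so the proto-segment is *t.
Position 7: Vezil has a, Tovikish has a, Esvat has e. Vezil preserves a here (none of its changes turn any other segment into a), so the proto-segment is *a.
Verify the candidate proto-form against each daughter:
Vezil: *tibonpa > tibompa > tivompa > tevompa  (by nasal place assimilation, intervocalic lenition, vowel merger)
Tovikish: *tibonpa
  tibonpa → sibonpa   [palatalisation]
  sibonpa → sibunpa   [vowel merger]
  sibunpa (rule 3 does not apply)
  giving Tovikish sibunpa.
Esvat: start from *tibonpa.
  rule 1: no change — tibonpa
  rule 2: no change — tibonpa
  rule 3 (vowel merger): tibonpa → tibonpe
  rule 4 (unconditioned shift): tibonpe → tibonfe
  ⇒ Esvat tibonfe
Only *tibonpa yields all of Vezil tevompa, Tovikish sibunpa, Esvat tibonfe.

*tibonpa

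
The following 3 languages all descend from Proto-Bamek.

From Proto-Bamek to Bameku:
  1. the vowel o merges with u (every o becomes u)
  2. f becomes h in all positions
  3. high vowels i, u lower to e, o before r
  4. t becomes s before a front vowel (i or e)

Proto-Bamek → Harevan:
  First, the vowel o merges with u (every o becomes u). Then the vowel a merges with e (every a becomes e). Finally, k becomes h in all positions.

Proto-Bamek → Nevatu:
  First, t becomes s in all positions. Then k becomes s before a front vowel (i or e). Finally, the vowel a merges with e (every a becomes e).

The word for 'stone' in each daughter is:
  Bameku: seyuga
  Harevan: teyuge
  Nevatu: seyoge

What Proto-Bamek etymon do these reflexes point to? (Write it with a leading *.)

Position 4: Bameku has u, Harevan has u, Nevatu has o. Nevatu preserves o here (none of its changes turn any other segment into o), so the proto-segment is *o.
Position 6: Bameku has a, Harevan has e, Nevatu has e. Bameku preserves a here (none of its changes turn any other segment into a), so the proto-segment is *a.
Position 1: Bameku has s, Harevan has t, Nevatu has s. Harevan preserves t here (none of its changes turn any other segment into t), so the proto-segment is *t.
This points to *teyoga. Verify forward in each daughter:
Bameku: start from *teyoga.
  rule 1 (vowel merger): teyoga → teyuga
  rule 2: no change — teyuga
  rule 3: no change — teyuga
  rule 4 (palatalisation): teyuga → seyuga
  ⇒ Bameku seyuga
Harevan: *teyoga
  teyoga → teyuga   [vowel merger]
  teyuga → teyuge   [vowel merger]
  teyuge (rule 3 does not apply)
  giving Harevan teyuge.
Nevatu: *teyoga > seyoga > seyoge  (by unconditioned shift, vowel merger)
No other proto-form is consistent with every reflex, so the reconstruction is *teyoga.

*teyoga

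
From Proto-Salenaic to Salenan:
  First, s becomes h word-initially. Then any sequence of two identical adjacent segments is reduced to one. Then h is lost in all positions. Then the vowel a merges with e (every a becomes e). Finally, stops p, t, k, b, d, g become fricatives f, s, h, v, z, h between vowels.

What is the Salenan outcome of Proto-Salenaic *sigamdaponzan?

Salenan: *sigamdaponzan
  sigamdaponzan → higamdaponzan   [debuccalisation]
  higamdaponzan (rule 2 does not apply)
  higamdaponzan → igamdaponzan   [h-loss]
  igamdaponzan → igemdeponzen   [vowel merger]
  igemdeponzen → ihemdefonzen   [intervocalic lenition]
  giving Salenan ihemdefonzen.

ihemdefonzen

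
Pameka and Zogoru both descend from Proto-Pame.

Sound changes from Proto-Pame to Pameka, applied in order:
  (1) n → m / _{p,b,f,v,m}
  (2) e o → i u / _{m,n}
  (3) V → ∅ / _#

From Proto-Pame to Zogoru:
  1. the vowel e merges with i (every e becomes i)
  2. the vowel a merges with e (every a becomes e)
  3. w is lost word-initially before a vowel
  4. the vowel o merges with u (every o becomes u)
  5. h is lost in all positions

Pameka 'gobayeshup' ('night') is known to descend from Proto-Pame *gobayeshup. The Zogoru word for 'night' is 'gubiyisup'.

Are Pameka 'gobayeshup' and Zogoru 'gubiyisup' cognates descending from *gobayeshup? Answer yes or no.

no

Derive the expected Zogoru reflex of *gobayeshup:
Zogoru: start from *gobayeshup.
  rule 1 (vowel merger): gobayeshup → gobayishup
  rule 2 (vowel merger): gobayishup → gobeyishup
  rule 3: no change — gobeyishup
  rule 4 (vowel merger): gobeyishup → gubeyishup
  rule 5 (h-loss): gubeyishup → gubeyisup
  ⇒ Zogoru gubeyisup
The regular Zogoru reflex would be 'gubeyisup', but the attested form is 'gubiyisup'. The correspondence is irregular, so they are not cognates (the Zogoru form has a different source).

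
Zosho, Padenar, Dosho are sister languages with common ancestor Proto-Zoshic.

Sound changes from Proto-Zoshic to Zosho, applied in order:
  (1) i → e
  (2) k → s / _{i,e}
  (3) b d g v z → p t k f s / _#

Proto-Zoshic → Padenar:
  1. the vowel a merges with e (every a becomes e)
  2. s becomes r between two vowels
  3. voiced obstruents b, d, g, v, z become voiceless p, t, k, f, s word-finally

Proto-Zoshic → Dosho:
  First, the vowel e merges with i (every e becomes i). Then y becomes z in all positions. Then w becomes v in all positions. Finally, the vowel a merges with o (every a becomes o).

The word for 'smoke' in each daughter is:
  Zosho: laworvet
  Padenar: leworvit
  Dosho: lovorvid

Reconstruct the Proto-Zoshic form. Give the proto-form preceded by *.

Position 7: Zosho has e, Padenar has i, Dosho has i. Padenar preserves i here (none of its changes turn any other segment into i), so the proto-segment is *i.
Position 8: Zosho has t, Padenar has t, Dosho has d. Dosho preserves d here (none of its changes turn any other segment into d), so the proto-segment is *d.
Verify the candidate proto-form against each daughter:
Zosho: *laworvid
  laworvid → laworved   [vowel merger]
  laworved (rule 2 does not apply)
  laworved → laworvet   [final devoicing]
  giving Zosho laworvet.
Padenar: start from *laworvid.
  rule 1 (vowel merger): laworvid → leworvid
  rule 2: no change — leworvid
  rule 3 (final devoicing): leworvid → leworvit
  ⇒ Padenar leworvit
Dosho: start from *laworvid.
  rule 1: no change — laworvid
  rule 2: no change — laworvid
  rule 3 (unconditioned shift): laworvid → lavorvid
  rule 4 (vowel merger): lavorvid → lovorvid
  ⇒ Dosho lovorvid
No other proto-form is consistent with every reflex, so the reconstruction is *laworvid.

*laworvid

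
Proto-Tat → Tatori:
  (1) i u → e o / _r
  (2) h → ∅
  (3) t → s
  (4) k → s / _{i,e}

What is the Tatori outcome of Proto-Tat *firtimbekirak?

Tatori: *firtimbekirak
  firtimbekirak → fertimbekerak   [pre-rhotic lowering]
  fertimbekerak (rule 2 does not apply)
  fertimbekerak → fersimbekerak   [unconditioned shift]
  fersimbekerak → fersimbeserak   [palatalisation]
  giving Tatori fersimbeserak.

fersimbeserak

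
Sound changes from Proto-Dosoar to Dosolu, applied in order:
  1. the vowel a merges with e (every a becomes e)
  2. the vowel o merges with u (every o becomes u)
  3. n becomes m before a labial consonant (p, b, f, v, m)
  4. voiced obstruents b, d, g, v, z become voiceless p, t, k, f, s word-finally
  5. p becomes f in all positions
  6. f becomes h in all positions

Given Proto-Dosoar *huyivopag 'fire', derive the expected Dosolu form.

Dosolu: *huyivopag > huyivopeg > huyivupeg > huyivupek > huyivufek > huyivuhek  (by vowel merger, vowel merger, final devoicing, unconditioned shift, unconditioned shift)

huyivuhek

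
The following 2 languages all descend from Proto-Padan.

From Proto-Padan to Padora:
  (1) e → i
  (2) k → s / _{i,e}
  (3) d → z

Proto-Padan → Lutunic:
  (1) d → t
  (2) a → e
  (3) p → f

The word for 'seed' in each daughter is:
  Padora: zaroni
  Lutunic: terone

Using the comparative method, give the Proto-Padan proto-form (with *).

Position 2: Padora has a, Lutunic has e. Padora preserves a here (none of its changes turn any other segment into a), so the proto-segment is *a.
Position 1: Padora has z, Lutunic has t. Taking the neighbouring segments as reconstructed: Padora z could go back to *d or *z; Lutunic t could go back to *t or *d — the one source consistent with every daughter is *d.
Continuing position by position gives *darone; check it forward:
Padora: *darone > daroni > zaroni  (by vowel merger, unconditioned shift)
Lutunic: *darone > tarone > terone  (by unconditioned shift, vowel merger)
No other proto-form is consistent with every reflex, so the reconstruction is *darone.

*darone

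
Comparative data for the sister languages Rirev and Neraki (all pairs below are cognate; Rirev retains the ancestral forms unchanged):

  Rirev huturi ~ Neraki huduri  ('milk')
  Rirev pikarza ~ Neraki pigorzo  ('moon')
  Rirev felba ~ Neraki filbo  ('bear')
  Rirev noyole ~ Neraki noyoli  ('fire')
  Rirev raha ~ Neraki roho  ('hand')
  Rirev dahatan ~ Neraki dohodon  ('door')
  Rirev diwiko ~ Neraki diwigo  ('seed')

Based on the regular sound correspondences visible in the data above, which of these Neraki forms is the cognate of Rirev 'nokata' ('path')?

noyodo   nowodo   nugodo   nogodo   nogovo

nogodo

pikarza ~ pigorzo — Rirev k corresponds to Neraki g between vowels (before a back vowel).
raha ~ roho, dahatan ~ dohodon — Rirev a corresponds to Neraki o after a consonant, before a consonant other than r, m, n, p, b, f, v.
dahatan ~ dohodon — Rirev t corresponds to Neraki d between vowels (before a back vowel).
pikarza ~ pigorzo, felba ~ filbo — Rirev a corresponds to Neraki o word-finally.
Applying these to Rirev 'nokata':
  nokata → nogata   (k→g between vowels (before a back vowel))
  nogata → nogota   (a→o after a consonant, before a consonant other than r, m, n, p, b, f, v)
  nogota → nogoda   (t→d between vowels (before a back vowel))
  nogoda → nogodo   (a→o word-finally)
So the Neraki cognate is 'nogodo'.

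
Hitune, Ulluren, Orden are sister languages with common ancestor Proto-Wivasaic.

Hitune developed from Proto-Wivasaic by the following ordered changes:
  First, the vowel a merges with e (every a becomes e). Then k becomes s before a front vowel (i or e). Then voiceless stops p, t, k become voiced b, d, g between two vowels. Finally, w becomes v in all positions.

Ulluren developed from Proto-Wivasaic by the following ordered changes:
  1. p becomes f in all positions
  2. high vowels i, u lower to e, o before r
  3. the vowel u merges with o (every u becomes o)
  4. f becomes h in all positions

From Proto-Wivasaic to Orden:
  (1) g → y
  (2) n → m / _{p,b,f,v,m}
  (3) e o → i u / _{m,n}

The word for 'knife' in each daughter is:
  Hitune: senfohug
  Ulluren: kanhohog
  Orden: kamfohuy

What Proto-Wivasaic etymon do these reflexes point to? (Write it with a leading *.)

*kanfohug

Position 2: Hitune has e, Ulluren has a, Orden has a. Ulluren preserves a here (none of its changes turn any other segment into a), so the proto-segment is *a.
Position 3: Hitune has n, Ulluren has n, Orden has m. Hitune preserves n here (none of its changes turn any other segment into n), so the proto-segment is *n.
Position 8: Hitune has g, Ulluren has g, Orden has y. Ulluren preserves g here (none of its changes turn any other segment into g), so the proto-segment is *g.
Continuing position by position gives *kanfohug; check it forward:
Hitune: *kanfohug
  kanfohug → kenfohug   [vowel merger]
  kenfohug → senfohug   [palatalisation]
  senfohug (rule 3 does not apply)
  senfohug (rule 4 does not apply)
  giving Hitune senfohug.
Ulluren: *kanfohug
  kanfohug (rule 1 does not apply)
  kanfohug (rule 2 does not apply)
  kanfohug → kanfohog   [vowel merger]
  kanfohog → kanhohog   [unconditioned shift]
  giving Ulluren kanhohog.
Orden: start from *kanfohug.
  rule 1 (unconditioned shift): kanfohug → kanfohuy
  rule 2 (nasal place assimilation): kanfohuy → kamfohuy
  rule 3: no change — kamfohuy
  ⇒ Orden kamfohuy
No other proto-form is consistent with every reflex, so the reconstruction is *kanfohug.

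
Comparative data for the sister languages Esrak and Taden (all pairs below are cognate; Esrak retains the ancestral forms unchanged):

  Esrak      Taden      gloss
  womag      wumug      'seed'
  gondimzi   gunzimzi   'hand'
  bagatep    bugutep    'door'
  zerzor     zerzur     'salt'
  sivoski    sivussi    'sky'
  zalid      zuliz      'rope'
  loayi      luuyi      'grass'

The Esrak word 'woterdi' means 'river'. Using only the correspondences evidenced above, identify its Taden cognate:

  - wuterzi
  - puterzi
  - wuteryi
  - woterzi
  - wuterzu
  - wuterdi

sivoski ~ sivussi — Esrak o corresponds to Taden u after a consonant, before a consonant other than r, m, n, p, b, f, v.
gondimzi ~ gunzimzi — Esrak d corresponds to Taden z after a consonant, before a front vowel.
Applying these to Esrak 'woterdi':
  woterdi → wuterdi   (o→u after a consonant, before a consonant other than r, m, n, p, b, f, v)
  wuterdi → wuterzi   (d→z after a consonant, before a front vowel)
So the Taden cognate is 'wuterzi'.

wuterzi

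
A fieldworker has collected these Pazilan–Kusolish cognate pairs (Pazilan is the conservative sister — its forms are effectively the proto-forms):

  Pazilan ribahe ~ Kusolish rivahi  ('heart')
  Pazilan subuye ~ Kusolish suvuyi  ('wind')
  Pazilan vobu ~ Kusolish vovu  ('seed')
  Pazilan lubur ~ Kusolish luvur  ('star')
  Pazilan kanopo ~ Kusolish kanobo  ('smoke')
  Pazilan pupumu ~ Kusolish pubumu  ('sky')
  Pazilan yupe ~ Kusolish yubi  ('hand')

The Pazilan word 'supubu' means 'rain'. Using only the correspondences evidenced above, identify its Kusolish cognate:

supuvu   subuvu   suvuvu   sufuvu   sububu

subuvu

pupumu ~ pubumu — Pazilan p corresponds to Kusolish b between vowels (before a back vowel).
subuye ~ suvuyi, vobu ~ vovu — Pazilan b corresponds to Kusolish v between vowels (before a back vowel).
Applying these to Pazilan 'supubu':
  supubu → sububu   (p→b between vowels (before a back vowel))
  sububu → subuvu   (b→v between vowels (before a back vowel))
So the Kusolish cognate is 'subuvu'.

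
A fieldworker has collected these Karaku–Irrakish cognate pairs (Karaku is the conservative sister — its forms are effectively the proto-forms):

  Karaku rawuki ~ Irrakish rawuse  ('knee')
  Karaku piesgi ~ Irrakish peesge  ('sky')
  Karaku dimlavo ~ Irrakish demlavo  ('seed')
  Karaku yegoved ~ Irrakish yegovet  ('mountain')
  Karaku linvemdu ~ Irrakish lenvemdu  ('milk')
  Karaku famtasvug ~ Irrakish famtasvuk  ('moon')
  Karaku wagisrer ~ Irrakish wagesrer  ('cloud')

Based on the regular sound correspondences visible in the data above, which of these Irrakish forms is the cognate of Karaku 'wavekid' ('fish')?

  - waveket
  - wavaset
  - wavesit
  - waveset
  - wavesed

waveset

rawuki ~ rawuse — Karaku k corresponds to Irrakish s between vowels (before a front vowel).
wagisrer ~ wagesrer — Karaku i corresponds to Irrakish e after a consonant, before a consonant other than r, m, n, p, b, f, v.
yegoved ~ yegovet — Karaku d corresponds to Irrakish t word-finally.
Applying these to Karaku 'wavekid':
  wavekid → wavesid   (k→s between vowels (before a front vowel))
  wavesid → wavesed   (i→e after a consonant, before a consonant other than r, m, n, p, b, f, v)
  wavesed → waveset   (d→t word-finally)
So the Irrakish cognate is 'waveset'.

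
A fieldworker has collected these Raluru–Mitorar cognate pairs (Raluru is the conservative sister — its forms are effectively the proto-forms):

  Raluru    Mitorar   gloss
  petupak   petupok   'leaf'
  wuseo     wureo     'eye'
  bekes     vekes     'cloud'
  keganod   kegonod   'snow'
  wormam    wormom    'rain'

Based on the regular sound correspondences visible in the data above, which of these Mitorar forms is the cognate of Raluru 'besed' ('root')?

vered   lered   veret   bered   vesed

vered

bekes ~ vekes — Raluru b corresponds to Mitorar v word-initially before a front vowel.
wuseo ~ wureo — Raluru s corresponds to Mitorar r between vowels (before a front vowel).
Applying these to Raluru 'besed':
  besed → vesed   (b→v word-initially before a front vowel)
  vesed → vered   (s→r between vowels (before a front vowel))
So the Mitorar cognate is 'vered'.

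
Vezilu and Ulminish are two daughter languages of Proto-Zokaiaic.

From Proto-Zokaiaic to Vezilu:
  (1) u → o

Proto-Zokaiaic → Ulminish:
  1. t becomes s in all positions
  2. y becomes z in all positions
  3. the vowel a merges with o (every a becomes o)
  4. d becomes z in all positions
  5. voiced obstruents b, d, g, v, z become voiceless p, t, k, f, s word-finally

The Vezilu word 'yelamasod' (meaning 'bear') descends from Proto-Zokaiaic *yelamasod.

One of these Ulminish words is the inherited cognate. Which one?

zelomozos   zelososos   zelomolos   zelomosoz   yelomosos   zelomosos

zelomosos

Ulminish: *yelamasod > zelamasod > zelomosod > zelomosoz > zelomosos  (by unconditioned shift, vowel merger, unconditioned shift, final devoicing)
The other candidates each miss or misapply at least one Ulminish change.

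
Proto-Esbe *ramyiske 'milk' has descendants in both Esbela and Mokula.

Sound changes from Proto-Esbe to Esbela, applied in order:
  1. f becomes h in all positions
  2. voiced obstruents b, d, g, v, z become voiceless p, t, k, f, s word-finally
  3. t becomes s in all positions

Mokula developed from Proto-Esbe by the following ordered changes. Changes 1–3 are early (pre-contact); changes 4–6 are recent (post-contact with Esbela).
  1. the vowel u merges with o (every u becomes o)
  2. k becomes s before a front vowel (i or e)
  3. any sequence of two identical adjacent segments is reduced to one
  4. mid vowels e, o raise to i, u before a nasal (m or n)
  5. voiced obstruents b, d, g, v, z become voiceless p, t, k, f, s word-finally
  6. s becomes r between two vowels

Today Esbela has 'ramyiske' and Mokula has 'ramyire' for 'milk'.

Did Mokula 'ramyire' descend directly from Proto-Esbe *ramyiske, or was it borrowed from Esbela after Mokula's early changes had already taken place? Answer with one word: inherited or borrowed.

inherited

If inherited, *ramyiske would pass through all of Mokula's changes:
Mokula: *ramyiske
  ramyiske (rule 1 does not apply)
  ramyiske → ramyisse   [palatalisation]
  ramyisse → ramyise   [degemination]
  ramyise (rule 4 does not apply)
  ramyise (rule 5 does not apply)
  ramyise → ramyire   [rhotacism]
  giving Mokula ramyire.
If borrowed from Esbela 'ramyiske' after the early changes, it would undergo only the recent ones:
  rule 4 (pre-nasal raising): no change (ramyiske)
  rule 5 (final devoicing): no change (ramyiske)
  rule 6 (rhotacism): no change (ramyiske)
  ⇒ as a loan: ramyiske
Mokula 'ramyire' matches the inherited outcome exactly, so it is an inherited cognate, not a loan.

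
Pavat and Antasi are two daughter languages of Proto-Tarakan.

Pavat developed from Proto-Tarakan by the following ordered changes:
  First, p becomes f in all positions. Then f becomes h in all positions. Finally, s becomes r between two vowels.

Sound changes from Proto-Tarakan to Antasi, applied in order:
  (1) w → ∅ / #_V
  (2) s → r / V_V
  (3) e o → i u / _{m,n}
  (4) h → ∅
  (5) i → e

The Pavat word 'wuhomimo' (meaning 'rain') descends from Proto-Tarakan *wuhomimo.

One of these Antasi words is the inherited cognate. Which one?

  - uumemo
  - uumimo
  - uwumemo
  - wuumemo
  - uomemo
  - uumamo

Antasi: start from *wuhomimo.
  rule 1 (glide loss): wuhomimo → uhomimo
  rule 2: no change — uhomimo
  rule 3 (pre-nasal raising): uhomimo → uhumimo
  rule 4 (h-loss): uhumimo → uumimo
  rule 5 (vowel merger): uumimo → uumemo
  ⇒ Antasi uumemo
Among the options, 'uumemo' alone shows every Antasi change applied in order.

uumemo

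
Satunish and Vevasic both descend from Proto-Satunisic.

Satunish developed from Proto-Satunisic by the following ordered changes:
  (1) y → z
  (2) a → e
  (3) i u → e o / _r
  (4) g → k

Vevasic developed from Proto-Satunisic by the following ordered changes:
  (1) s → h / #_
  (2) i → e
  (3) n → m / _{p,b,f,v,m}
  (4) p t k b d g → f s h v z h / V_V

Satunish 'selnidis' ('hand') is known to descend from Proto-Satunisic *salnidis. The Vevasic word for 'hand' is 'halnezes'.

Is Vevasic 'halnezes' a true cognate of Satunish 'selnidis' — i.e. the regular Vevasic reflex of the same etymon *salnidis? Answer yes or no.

yes

Derive the expected Vevasic reflex of *salnidis:
Vevasic: *salnidis
  salnidis → halnidis   [debuccalisation]
  halnidis → halnedes   [vowel merger]
  halnedes (rule 3 does not apply)
  halnedes → halnezes   [intervocalic lenition]
  giving Vevasic halnezes.
Vevasic 'halnezes' matches the regular reflex exactly, so the pair is cognate.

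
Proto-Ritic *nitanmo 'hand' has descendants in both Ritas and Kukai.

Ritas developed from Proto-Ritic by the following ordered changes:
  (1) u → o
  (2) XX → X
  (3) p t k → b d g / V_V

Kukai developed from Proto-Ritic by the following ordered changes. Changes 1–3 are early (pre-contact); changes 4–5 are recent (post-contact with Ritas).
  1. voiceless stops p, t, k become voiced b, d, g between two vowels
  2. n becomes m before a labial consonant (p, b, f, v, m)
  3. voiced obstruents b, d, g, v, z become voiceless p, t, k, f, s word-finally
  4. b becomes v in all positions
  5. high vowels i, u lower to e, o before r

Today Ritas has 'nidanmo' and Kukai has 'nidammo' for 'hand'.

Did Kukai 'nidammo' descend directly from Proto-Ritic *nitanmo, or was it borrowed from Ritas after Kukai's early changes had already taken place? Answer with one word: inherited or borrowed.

inherited

If inherited, *nitanmo would pass through all of Kukai's changes:
Kukai: *nitanmo > nidanmo > nidammo  (by intervocalic voicing, nasal place assimilation)
If borrowed from Ritas 'nidanmo' after the early changes, it would undergo only the recent ones:
  rule 4 (unconditioned shift): no change (nidanmo)
  rule 5 (pre-rhotic lowering): no change (nidanmo)
  ⇒ as a loan: nidanmo
Kukai 'nidammo' matches the inherited outcome exactly, so it is an inherited cognate, not a loan.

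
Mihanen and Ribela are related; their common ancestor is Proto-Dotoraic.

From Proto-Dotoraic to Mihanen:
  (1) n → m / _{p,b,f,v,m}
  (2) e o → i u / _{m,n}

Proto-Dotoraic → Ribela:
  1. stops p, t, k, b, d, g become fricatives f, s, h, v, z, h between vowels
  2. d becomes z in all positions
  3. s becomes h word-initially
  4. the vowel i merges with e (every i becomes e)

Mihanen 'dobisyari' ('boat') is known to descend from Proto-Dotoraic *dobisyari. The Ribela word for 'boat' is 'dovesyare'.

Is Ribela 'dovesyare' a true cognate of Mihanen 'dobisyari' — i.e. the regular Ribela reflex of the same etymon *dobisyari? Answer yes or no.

Derive the expected Ribela reflex of *dobisyari:
Ribela: *dobisyari > dovisyari > zovisyari > zovesyare  (by intervocalic lenition, unconditioned shift, vowel merger)
The regular Ribela reflex would be 'zovesyare', but the attested form is 'dovesyare'. The correspondence is irregular, so they are not cognates (the Ribela form has a different source).

no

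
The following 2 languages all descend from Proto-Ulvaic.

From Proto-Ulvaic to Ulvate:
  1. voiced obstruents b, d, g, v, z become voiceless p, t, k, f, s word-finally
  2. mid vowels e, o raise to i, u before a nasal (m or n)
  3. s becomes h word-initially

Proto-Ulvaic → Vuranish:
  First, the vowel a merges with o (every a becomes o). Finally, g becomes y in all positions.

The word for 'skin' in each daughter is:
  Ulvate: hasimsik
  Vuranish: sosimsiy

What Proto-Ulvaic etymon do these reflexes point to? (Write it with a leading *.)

*sasimsig

Position 1: Ulvate has h, Vuranish has s. Vuranish preserves s here (none of its changes turn any other segment into s), so the proto-segment is *s.
Position 2: Ulvate has a, Vuranish has o. Ulvate preserves a here (none of its changes turn any other segment into a), so the proto-segment is *a.
Position 8: Ulvate has k, Vuranish has y. Taking the neighbouring segments as reconstructed: Ulvate k could go back to *k or *g; Vuranish y could go back to *g or *y — the one source consistent with every daughter is *g.
Continuing position by position gives *sasimsig; check it forward:
Ulvate: *sasimsig > sasimsik > hasimsik  (by final devoicing, debuccalisation)
Vuranish: start from *sasimsig.
  rule 1 (vowel merger): sasimsig → sosimsig
  rule 2 (unconditioned shift): sosimsig → sosimsiy
  ⇒ Vuranish sosimsiy
*sasimsig is the unique common source.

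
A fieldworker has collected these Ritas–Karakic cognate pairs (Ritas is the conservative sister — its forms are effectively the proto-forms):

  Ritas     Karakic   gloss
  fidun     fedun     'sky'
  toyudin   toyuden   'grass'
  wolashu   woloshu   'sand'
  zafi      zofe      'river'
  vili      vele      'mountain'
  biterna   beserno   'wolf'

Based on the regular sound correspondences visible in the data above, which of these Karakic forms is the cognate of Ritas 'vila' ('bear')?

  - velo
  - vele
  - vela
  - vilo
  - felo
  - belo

velo

fidun ~ fedun, vili ~ vele — Ritas i corresponds to Karakic e after a consonant, before a consonant other than r, m, n, p, b, f, v.
biterna ~ beserno — Ritas a corresponds to Karakic o word-finally.
Applying these to Ritas 'vila':
  vila → vela   (i→e after a consonant, before a consonant other than r, m, n, p, b, f, v)
  vela → velo   (a→o word-finally)
So the Karakic cognate is 'velo'.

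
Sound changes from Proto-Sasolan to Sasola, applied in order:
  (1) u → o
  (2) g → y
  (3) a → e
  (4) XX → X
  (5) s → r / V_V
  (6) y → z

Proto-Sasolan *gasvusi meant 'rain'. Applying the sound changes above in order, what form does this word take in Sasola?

Sasola: start from *gasvusi.
  rule 1 (vowel merger): gasvusi → gasvosi
  rule 2 (unconditioned shift): gasvosi → yasvosi
  rule 3 (vowel merger): yasvosi → yesvosi
  rule 4: no change — yesvosi
  rule 5 (rhotacism): yesvosi → yesvori
  rule 6 (unconditioned shift): yesvori → zesvori
  ⇒ Sasola zesvori

zesvori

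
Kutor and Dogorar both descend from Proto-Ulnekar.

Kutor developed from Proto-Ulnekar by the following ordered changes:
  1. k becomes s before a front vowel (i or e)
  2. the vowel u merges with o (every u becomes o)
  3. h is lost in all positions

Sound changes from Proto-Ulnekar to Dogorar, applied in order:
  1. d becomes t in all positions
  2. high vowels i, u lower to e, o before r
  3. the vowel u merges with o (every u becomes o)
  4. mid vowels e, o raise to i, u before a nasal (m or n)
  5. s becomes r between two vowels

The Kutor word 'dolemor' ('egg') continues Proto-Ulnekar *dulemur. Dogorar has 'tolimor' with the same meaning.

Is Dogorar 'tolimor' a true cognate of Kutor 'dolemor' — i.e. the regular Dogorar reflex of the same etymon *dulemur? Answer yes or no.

Derive the expected Dogorar reflex of *dulemur:
Dogorar: start from *dulemur.
  rule 1 (unconditioned shift): dulemur → tulemur
  rule 2 (pre-rhotic lowering): tulemur → tulemor
  rule 3 (vowel merger): tulemor → tolemor
  rule 4 (pre-nasal raising): tolemor → tolimor
  rule 5: no change — tolimor
  ⇒ Dogorar tolimor
Dogorar 'tolimor' matches the regular reflex exactly, so the pair is cognate.

yes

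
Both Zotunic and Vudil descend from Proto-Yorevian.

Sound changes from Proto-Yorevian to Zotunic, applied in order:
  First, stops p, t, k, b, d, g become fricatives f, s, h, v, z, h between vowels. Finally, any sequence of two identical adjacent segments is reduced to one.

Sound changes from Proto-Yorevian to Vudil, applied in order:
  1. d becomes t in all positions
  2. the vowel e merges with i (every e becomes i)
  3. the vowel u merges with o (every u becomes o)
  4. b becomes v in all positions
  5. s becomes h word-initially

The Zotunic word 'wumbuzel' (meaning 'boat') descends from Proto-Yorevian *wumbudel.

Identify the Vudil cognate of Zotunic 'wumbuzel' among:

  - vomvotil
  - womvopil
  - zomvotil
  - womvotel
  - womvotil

Vudil: *wumbudel
  wumbudel → wumbutel   [unconditioned shift]
  wumbutel → wumbutil   [vowel merger]
  wumbutil → wombotil   [vowel merger]
  wombotil → womvotil   [unconditioned shift]
  womvotil (rule 5 does not apply)
  giving Vudil womvotil.
Only 'womvotil' matches the regular Vudil development of *wumbudel.

womvotil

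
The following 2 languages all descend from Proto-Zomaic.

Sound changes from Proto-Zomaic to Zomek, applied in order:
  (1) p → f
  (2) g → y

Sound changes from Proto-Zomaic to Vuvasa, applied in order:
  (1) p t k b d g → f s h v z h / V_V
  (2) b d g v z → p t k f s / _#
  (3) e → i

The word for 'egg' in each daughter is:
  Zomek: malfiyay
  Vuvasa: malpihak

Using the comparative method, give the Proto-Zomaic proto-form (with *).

*malpigag

Position 8: Zomek has y, Vuvasa has k. Taking the neighbouring segments as reconstructed: Zomek y could go back to *g or *y; Vuvasa k could go back to *k or *g — the one source consistent with every daughter is *g.
Position 6: Zomek has y, Vuvasa has h. Taking the neighbouring segments as reconstructed: Zomek y could go back to *g or *y; Vuvasa h could go back to *k or *g or *h — the one source consistent with every daughter is *g.
This points to *malpigag. Verify forward in each daughter:
Zomek: *malpigag
  malpigag → malfigag   [unconditioned shift]
  malfigag → malfiyay   [unconditioned shift]
  giving Zomek malfiyay.
Vuvasa: *malpigag
  malpigag → malpihag   [intervocalic lenition]
  malpihag → malpihak   [final devoicing]
  malpihak (rule 3 does not apply)
  giving Vuvasa malpihak.
Only *malpigag yields all of Zomek malfiyay, Vuvasa malpihak.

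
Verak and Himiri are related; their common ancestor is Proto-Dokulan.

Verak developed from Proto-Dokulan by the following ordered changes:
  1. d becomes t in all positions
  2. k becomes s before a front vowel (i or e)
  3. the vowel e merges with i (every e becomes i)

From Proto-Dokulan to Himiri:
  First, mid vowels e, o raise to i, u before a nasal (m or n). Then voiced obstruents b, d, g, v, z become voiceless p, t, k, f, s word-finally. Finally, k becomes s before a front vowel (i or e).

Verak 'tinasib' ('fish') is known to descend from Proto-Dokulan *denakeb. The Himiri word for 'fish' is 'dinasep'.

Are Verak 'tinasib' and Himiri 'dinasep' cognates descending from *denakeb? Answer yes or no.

yes

Derive the expected Himiri reflex of *denakeb:
Himiri: *denakeb
  denakeb → dinakeb   [pre-nasal raising]
  dinakeb → dinakep   [final devoicing]
  dinakep → dinasep   [palatalisation]
  giving Himiri dinasep.
Himiri 'dinasep' matches the regular reflex exactly, so the pair is cognate.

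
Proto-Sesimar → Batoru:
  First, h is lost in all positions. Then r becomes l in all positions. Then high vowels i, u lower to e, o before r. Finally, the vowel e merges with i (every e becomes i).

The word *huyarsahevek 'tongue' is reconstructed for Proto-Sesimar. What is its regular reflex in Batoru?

Batoru: *huyarsahevek
  huyarsahevek → uyarsaevek   [h-loss]
  uyarsaevek → uyalsaevek   [unconditioned shift]
  uyalsaevek (rule 3 does not apply)
  uyalsaevek → uyalsaivik   [vowel merger]
  giving Batoru uyalsaivik.

uyalsaivik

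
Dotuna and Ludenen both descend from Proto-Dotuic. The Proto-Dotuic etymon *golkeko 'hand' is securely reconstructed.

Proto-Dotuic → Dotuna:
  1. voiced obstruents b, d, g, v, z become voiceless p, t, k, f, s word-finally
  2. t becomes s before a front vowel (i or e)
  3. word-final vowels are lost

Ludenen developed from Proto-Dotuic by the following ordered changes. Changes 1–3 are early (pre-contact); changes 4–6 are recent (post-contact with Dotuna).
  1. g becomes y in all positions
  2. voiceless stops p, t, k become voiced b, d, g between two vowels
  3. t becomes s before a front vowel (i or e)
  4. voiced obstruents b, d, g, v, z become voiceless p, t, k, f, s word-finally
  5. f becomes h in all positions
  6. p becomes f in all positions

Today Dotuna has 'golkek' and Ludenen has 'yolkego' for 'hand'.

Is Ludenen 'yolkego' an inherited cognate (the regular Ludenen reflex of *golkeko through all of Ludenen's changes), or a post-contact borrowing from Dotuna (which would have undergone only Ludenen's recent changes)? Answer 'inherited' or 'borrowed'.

If inherited, *golkeko would pass through all of Ludenen's changes:
Ludenen: *golkeko
  golkeko → yolkeko   [unconditioned shift]
  yolkeko → yolkego   [intervocalic voicing]
  yolkego (rule 3 does not apply)
  yolkego (rule 4 does not apply)
  yolkego (rule 5 does not apply)
  yolkego (rule 6 does not apply)
  giving Ludenen yolkego.
If borrowed from Dotuna 'golkek' after the early changes, it would undergo only the recent ones:
  rule 4 (final devoicing): no change (golkek)
  rule 5 (unconditioned shift): no change (golkek)
  rule 6 (unconditioned shift): no change (golkek)
  ⇒ as a loan: golkek
Ludenen 'yolkego' matches the inherited outcome exactly, so it is an inherited cognate, not a loan.

inherited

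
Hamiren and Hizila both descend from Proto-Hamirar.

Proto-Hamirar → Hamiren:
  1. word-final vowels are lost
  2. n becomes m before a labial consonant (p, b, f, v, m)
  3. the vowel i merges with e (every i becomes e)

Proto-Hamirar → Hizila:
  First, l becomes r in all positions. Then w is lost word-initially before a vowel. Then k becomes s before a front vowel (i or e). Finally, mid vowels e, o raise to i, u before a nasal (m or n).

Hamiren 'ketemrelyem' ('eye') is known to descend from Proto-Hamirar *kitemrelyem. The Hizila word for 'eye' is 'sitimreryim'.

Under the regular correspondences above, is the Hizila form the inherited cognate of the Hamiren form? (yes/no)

yes

Derive the expected Hizila reflex of *kitemrelyem:
Hizila: *kitemrelyem
  kitemrelyem → kitemreryem   [unconditioned shift]
  kitemreryem (rule 2 does not apply)
  kitemreryem → sitemreryem   [palatalisation]
  sitemreryem → sitimreryim   [pre-nasal raising]
  giving Hizila sitimreryim.
Hizila 'sitimreryim' matches the regular reflex exactly, so the pair is cognate.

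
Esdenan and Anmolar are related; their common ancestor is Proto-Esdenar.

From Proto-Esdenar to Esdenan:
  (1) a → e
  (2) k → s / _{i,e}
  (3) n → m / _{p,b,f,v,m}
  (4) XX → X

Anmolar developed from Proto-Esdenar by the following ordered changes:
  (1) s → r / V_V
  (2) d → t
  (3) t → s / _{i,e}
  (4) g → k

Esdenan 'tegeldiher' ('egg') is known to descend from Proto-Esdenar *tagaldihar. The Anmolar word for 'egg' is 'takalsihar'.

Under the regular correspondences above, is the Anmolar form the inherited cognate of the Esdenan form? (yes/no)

Derive the expected Anmolar reflex of *tagaldihar:
Anmolar: *tagaldihar
  tagaldihar (rule 1 does not apply)
  tagaldihar → tagaltihar   [unconditioned shift]
  tagaltihar → tagalsihar   [palatalisation]
  tagalsihar → takalsihar   [unconditioned shift]
  giving Anmolar takalsihar.
Anmolar 'takalsihar' matches the regular reflex exactly, so the pair is cognate.

yes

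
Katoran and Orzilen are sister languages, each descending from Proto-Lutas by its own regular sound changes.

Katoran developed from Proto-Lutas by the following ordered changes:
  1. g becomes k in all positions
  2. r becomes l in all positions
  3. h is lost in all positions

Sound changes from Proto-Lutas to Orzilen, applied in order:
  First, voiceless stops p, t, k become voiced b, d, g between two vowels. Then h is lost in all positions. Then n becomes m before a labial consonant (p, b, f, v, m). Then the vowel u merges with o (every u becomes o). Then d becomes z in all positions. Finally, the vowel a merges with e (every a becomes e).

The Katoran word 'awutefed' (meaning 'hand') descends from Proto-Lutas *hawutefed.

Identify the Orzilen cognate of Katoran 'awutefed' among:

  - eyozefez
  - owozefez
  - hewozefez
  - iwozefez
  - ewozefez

ewozefez

Orzilen: start from *hawutefed.
  rule 1 (intervocalic voicing): hawutefed → hawudefed
  rule 2 (h-loss): hawudefed → awudefed
  rule 3: no change — awudefed
  rule 4 (vowel merger): awudefed → awodefed
  rule 5 (unconditioned shift): awodefed → awozefez
  rule 6 (vowel merger): awozefez → ewozefez
  ⇒ Orzilen ewozefez
Among the options, 'ewozefez' alone shows every Orzilen change applied in order.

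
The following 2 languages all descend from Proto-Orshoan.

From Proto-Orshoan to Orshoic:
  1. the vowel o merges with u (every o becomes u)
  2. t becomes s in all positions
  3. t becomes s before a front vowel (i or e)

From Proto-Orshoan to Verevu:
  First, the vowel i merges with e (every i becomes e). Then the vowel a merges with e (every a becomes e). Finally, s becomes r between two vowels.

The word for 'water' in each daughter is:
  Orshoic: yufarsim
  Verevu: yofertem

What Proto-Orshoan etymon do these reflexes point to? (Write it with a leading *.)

*yofartim

Position 4: Orshoic has a, Verevu has e. Orshoic preserves a here (none of its changes turn any other segment into a), so the proto-segment is *a.
Position 6: Orshoic has s, Verevu has t. Verevu preserves t here (none of its changes turn any other segment into t), so the proto-segment is *t.
Position 7: Orshoic has i, Verevu has e. Orshoic preserves i here (none of its changes turn any other segment into i), so the proto-segment is *i.
Continuing position by position gives *yofartim; check it forward:
Orshoic: *yofartim > yufartim > yufarsim  (by vowel merger, unconditioned shift)
Verevu: start from *yofartim.
  rule 1 (vowel merger): yofartim → yofartem
  rule 2 (vowel merger): yofartem → yofertem
  rule 3: no change — yofertem
  ⇒ Verevu yofertem
*yofartim is the unique common source.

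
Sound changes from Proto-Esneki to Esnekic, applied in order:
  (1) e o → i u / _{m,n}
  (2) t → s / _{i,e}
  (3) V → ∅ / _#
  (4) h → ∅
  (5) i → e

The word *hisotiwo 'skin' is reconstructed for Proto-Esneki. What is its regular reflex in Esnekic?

esosew

Esnekic: start from *hisotiwo.
  rule 1: no change — hisotiwo
  rule 2 (palatalisation): hisotiwo → hisosiwo
  rule 3 (apocope): hisosiwo → hisosiw
  rule 4 (h-loss): hisosiw → isosiw
  rule 5 (vowel merger): isosiw → esosew
  ⇒ Esnekic esosew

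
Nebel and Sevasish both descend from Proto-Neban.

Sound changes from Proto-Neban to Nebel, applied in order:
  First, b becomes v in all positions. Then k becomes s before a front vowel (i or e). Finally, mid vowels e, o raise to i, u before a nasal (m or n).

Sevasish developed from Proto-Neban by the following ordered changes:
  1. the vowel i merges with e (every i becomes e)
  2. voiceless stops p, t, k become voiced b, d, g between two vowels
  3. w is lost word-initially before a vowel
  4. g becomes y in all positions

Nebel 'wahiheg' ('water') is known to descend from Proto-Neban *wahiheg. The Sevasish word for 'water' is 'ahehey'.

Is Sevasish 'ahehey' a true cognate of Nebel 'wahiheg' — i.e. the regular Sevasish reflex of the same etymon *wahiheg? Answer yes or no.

yes

Derive the expected Sevasish reflex of *wahiheg:
Sevasish: *wahiheg > waheheg > aheheg > ahehey  (by vowel merger, glide loss, unconditioned shift)
Sevasish 'ahehey' matches the regular reflex exactly, so the pair is cognate.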